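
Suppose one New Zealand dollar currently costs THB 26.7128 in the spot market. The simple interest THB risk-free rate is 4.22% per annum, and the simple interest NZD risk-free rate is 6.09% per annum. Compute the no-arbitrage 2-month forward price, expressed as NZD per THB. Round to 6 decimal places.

0.037551

T = 2/12 years.
THB accumulates by 1 + 0.0422×2/12 = 1.0070333.
NZD growth factor: 1 + 0.0609×2/12 = 1.010150.
So F = 26.7128 × 1.0070333 / 1.010150 = 26.63038 (THB/NZD).
Invert for NZD per THB: 1 / 26.63038 = 0.037551.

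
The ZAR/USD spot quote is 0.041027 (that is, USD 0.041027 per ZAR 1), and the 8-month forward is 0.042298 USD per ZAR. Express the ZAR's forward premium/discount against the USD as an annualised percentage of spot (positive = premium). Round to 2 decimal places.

T = 8/12 years.
(F − S)/S = (0.042298 − 0.041027)/0.041027 = 0.0309796.
Annualise by dividing by T: 0.0309796 / (8/12) = 0.046469 → 4.65%.

+4.65%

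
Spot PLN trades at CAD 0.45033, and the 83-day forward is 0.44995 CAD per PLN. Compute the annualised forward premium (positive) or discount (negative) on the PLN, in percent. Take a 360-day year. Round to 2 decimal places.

-0.37%

T = 83/360 years.
(F − S)/S = (0.44995 − 0.45033)/0.45033 = -0.0008438.
Annualise by dividing by T: -0.0008438 / (83/360) = -0.003660 → -0.37%.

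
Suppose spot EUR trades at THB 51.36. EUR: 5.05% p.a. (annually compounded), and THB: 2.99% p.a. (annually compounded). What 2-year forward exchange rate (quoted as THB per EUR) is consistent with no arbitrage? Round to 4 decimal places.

T = 2 years.
THB accumulates by (1 + 0.0299)^2 = 1.06069401.
EUR accumulates by (1 + 0.0505)^2 = 1.10355025.
So F = 51.36 × 1.06069401 / 1.10355025 = 49.365441 (THB/EUR).

49.3654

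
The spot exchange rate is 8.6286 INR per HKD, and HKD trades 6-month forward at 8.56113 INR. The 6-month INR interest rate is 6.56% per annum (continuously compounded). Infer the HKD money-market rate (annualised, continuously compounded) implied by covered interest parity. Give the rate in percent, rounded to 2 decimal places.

T = 6/12 years.
F/S = 8.56113/8.6286 = 0.9921807 = (growth of INR) / (growth of HKD).
The INR side grows by e^(0.0656×6/12) = 1.0333438.
That pins the HKD growth at 1.0414875.
r = ln(1.0414875)/(6/12) = 0.081300 → 8.13%.

8.13%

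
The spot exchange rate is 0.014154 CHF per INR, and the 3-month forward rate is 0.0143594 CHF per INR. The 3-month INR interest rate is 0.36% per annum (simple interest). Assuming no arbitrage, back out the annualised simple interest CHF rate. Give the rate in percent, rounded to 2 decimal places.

6.17%

T = 3/12 years.
By CIP, F/S equals the CHF-to-INR growth ratio: 0.0143594/0.014154 = 1.0145118.
The INR side grows by 1 + 0.0036×3/12 = 1.000900.
Hence g_CHF = 1.0154249.
r = (1.0154249 − 1)/(3/12) = 0.061700 → 6.17%.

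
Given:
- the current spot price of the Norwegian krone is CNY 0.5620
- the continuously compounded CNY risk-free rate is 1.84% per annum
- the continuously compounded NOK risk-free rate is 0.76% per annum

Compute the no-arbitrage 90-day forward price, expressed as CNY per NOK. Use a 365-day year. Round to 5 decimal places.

0.56350

T = 90/365 years.
CNY growth factor: e^(0.0184×90/365) = 1.0045473.
NOK accumulates by e^(0.0076×90/365) = 1.0018757.
CIP: F = S · (grow CNY)/(grow NOK) = 0.562 × 1.0045473/1.0018757 = 0.5634986 CNY per NOK.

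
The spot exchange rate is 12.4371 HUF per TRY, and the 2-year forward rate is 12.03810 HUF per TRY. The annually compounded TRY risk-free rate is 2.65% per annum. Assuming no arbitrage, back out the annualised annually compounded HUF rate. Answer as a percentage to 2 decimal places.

0.99%

T = 2 years.
By CIP, F/S equals the HUF-to-TRY growth ratio: 12.0381/12.4371 = 0.9679186.
TRY growth factor: (1 + 0.0265)^2 = 1.0537022.
That pins the HUF growth at 1.019898.
r = 1.019898^(1/2) − 1 = 0.009900 → 0.99%.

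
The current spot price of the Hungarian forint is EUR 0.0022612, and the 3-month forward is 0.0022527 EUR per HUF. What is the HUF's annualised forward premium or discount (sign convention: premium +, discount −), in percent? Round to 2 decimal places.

-1.50%

T = 3/12 years.
Period premium: (0.0022527 − 0.0022612)/0.0022612 = -0.0037591.
×(1/T) gives -1.50% p.a.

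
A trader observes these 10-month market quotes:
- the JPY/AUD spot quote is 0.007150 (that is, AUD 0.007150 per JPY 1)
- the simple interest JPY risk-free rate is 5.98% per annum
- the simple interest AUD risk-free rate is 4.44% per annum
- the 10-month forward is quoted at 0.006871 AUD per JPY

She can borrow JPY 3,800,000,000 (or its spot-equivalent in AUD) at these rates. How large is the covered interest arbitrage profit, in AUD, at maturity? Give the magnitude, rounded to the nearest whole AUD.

T = 10/12 years.
Keep in JPY, deliver into the forward: 3,800,000,000·1.0498333333·0.006871 = AUD 27,410,938.37.
Swap to AUD now, deposit: 3,800,000,000·0.007150·1.037000 = AUD 28,175,290.00.
The quoted forward undervalues JPY, so borrow JPY, convert to AUD at spot, deposit the AUD at 4.44%, and buy JPY forward at 0.006871 to cover the loan.
Profit = 28,175,290.00 − 27,410,938.37 = AUD 764,352.

AUD 764,352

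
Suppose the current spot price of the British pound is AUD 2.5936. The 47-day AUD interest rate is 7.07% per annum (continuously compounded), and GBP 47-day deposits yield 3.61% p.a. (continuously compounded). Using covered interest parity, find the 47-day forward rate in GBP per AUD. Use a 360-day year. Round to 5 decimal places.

T = 47/360 years.
AUD accumulates by e^(0.0707×47/360) = 1.009273.
GBP growth factor: e^(0.0361×47/360) = 1.0047242.
So F = 2.5936 × 1.009273 / 1.0047242 = 2.605342 (AUD/GBP).
Quoted the other way: 1/2.605342 = 0.38383 GBP per AUD.

0.38383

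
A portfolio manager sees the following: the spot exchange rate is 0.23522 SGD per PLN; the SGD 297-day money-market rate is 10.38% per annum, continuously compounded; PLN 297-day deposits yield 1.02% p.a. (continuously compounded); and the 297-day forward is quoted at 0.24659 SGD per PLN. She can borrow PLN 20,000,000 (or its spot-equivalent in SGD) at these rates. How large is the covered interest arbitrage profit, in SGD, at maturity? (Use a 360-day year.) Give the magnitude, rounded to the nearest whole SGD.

SGD 151,538

T = 297/360 years.
Keep in PLN, deliver into the forward: 20,000,000·1.008450506·0.24659 = SGD 4,973,476.21.
Swap to SGD now, deposit: 20,000,000·0.23522·1.089408622 = SGD 5,125,013.92.
The quoted forward undervalues PLN, so borrow PLN, convert to SGD at spot, deposit the SGD at 10.38%, and buy PLN forward at 0.24659 to cover the loan.
Profit = 5,125,013.92 − 4,973,476.21 = SGD 151,538.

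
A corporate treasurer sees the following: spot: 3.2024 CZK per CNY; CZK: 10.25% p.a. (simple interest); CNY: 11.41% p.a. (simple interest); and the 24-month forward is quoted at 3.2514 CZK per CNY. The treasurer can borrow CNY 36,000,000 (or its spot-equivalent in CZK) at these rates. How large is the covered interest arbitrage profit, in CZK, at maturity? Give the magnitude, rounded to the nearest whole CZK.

CZK 4,841,189

T = 2 years.
Route A — deposit CNY, sell forward: 36,000,000 × 1.228200 × 3.2514 = CZK 143,761,301.28.
Route B — convert at spot, deposit CZK: 36,000,000 × 3.2024 × 1.205000 = CZK 138,920,112.00.
The quoted forward overvalues CNY, so borrow CZK, buy CNY at spot, deposit the CNY at 11.41%, and sell the proceeds forward at 3.2514.
Profit = 143,761,301.28 − 138,920,112.00 = CZK 4,841,189.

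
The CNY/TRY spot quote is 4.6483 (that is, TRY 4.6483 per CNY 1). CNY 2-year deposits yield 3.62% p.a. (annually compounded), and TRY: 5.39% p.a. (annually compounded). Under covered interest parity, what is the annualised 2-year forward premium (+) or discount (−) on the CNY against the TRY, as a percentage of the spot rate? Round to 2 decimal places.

+1.72%

T = 2 years.
F = S · g_TRY/g_CNY = 4.6483 × 1.1107052/1.0737104 = 4.8084576.
Annualised premium = (F − S)/S × (1/T) = (4.8084576 − 4.6483)/4.6483 ÷ 2 = 1.72%.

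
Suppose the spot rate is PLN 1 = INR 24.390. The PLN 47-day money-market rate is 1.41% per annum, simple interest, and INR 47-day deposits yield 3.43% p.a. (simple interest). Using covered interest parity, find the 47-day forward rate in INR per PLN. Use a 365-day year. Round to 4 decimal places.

T = 47/365 years.
INR growth factor: 1 + 0.0343×47/365 = 1.00441671.
PLN growth factor: 1 + 0.0141×47/365 = 1.00181562.
CIP: F = S · (grow INR)/(grow PLN) = 24.39 × 1.00441671/1.00181562 = 24.453326 INR per PLN.

24.4533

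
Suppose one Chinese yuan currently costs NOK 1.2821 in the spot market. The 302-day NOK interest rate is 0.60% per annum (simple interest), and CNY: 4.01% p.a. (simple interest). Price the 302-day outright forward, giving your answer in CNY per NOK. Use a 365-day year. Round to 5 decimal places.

0.80187

T = 302/365 years.
Growth of 1 NOK over T: 1 + 0.0060×302/365 = 1.0049644.
CNY accumulates by 1 + 0.0401×302/365 = 1.0331786.
CIP: F = S · (grow NOK)/(grow CNY) = 1.2821 × 1.0049644/1.0331786 = 1.247088 NOK per CNY.
Invert for CNY per NOK: 1 / 1.247088 = 0.80187.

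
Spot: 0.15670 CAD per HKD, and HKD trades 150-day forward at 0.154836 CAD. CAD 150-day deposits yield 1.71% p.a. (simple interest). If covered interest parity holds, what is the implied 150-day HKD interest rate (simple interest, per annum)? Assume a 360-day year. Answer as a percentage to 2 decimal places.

4.62%

T = 150/360 years.
CIP gives F = S · g_CAD/g_HKD, so g_CAD/g_HKD = 0.154836/0.1567 = 0.9881047.
The CAD side grows by 1 + 0.0171×150/360 = 1.007125.
So the HKD growth factor = 1.0192493.
r = (1.0192493 − 1)/(150/360) = 0.046198 → 4.62%.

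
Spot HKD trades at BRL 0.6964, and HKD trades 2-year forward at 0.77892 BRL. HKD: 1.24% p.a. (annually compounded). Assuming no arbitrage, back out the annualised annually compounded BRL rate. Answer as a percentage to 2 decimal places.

7.07%

T = 2 years.
By CIP, F/S equals the BRL-to-HKD growth ratio: 0.77892/0.6964 = 1.1184951.
The HKD side grows by (1 + 0.0124)^2 = 1.0249538.
That pins the BRL growth at 1.1464058.
Annualise: 1.1464058^(1/2) − 1 = 0.070703 = 7.07%.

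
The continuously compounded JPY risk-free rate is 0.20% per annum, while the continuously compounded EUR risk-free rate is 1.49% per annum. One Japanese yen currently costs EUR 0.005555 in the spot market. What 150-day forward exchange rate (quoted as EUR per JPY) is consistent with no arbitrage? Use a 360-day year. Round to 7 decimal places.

T = 150/360 years.
EUR growth factor: e^(0.0149×150/360) = 1.0062276.
Growth of 1 JPY over T: e^(0.0020×150/360) = 1.0008337.
Forward (EUR per JPY) = 0.005555 × 1.0062276 / 1.0008337 = 0.005584938.

0.0055849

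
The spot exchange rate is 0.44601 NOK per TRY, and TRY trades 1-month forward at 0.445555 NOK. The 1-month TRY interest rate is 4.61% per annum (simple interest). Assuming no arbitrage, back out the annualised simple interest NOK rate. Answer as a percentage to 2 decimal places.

T = 1/12 years.
F/S = 0.445555/0.44601 = 0.9989798 = (growth of NOK) / (growth of TRY).
The TRY side grows by 1 + 0.0461×1/12 = 1.0038417.
That pins the NOK growth at 1.0028176.
(1.0028176 − 1)/T = 0.033811, i.e. 3.38%.

3.38%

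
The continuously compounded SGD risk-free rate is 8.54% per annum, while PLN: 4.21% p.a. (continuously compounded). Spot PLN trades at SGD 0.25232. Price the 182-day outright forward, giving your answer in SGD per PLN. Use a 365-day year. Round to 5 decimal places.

T = 182/365 years.
SGD accumulates by e^(0.0854×182/365) = 1.0435027.
Growth of 1 PLN over T: e^(0.0421×182/365) = 1.0212142.
So F = 0.25232 × 1.0435027 / 1.0212142 = 0.2578270 (SGD/PLN).

0.25783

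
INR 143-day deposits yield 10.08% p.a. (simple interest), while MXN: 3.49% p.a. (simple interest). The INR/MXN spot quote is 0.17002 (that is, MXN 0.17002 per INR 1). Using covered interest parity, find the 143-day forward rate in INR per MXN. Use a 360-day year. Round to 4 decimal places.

6.0335

T = 143/360 years.
MXN growth factor: 1 + 0.0349×143/360 = 1.0138631.
Growth of 1 INR over T: 1 + 0.1008×143/360 = 1.040040.
Forward (MXN per INR) = 0.17002 × 1.0138631 / 1.040040 = 0.1657407.
Quoted the other way: 1/0.1657407 = 6.0335 INR per MXN.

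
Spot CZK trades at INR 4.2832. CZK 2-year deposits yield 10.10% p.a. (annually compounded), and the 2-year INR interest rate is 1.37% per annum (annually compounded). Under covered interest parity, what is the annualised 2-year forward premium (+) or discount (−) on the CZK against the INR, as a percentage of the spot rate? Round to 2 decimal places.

T = 2 years.
No-arbitrage forward: 4.2832 × 1.0275877 / 1.212201 = 3.6308860 INR/CZK.
Annualised premium = (F − S)/S × (1/T) = (3.6308860 − 4.2832)/4.2832 ÷ 2 = -7.61%.

-7.61%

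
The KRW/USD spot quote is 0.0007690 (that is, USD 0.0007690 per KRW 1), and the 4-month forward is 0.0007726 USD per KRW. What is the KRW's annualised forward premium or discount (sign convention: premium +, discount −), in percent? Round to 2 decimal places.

+1.40%

T = 4/12 years.
(F − S)/S = (0.0007726 − 0.000769)/0.000769 = 0.0046814.
Annualise by dividing by T: 0.0046814 / (4/12) = 0.014044 → 1.40%.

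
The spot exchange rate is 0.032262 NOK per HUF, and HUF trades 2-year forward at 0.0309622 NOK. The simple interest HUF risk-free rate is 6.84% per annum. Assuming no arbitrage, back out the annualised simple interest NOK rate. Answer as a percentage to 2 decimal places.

4.55%

T = 2 years.
CIP gives F = S · g_NOK/g_HUF, so g_NOK/g_HUF = 0.0309622/0.032262 = 0.9597111.
HUF growth factor: 1 + 0.0684×2 = 1.136800.
So the NOK growth factor = 1.0909996.
(1.0909996 − 1)/T = 0.045500, i.e. 4.55%.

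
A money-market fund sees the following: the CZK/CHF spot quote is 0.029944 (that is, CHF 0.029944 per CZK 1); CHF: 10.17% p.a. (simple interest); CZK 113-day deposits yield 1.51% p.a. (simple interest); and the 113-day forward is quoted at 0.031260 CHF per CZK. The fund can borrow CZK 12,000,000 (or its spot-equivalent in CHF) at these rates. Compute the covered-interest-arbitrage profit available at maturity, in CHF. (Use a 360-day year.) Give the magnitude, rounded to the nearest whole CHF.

T = 113/360 years.
Route A — deposit CZK, sell forward: 12,000,000 × 1.00473972 × 0.031260 = CHF 376,897.96.
Route B — convert at spot, deposit CHF: 12,000,000 × 0.029944 × 1.0319225 = CHF 370,798.65.
The quoted forward overvalues CZK, so borrow CHF, buy CZK at spot, deposit the CZK at 1.51%, and sell the proceeds forward at 0.031260.
The gap between the two covered legs is CHF 6,099.

CHF 6,099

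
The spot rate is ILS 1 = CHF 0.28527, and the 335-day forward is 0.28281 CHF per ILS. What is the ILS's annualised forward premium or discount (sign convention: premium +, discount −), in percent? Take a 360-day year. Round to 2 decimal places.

T = 335/360 years.
(F − S)/S = (0.28281 − 0.28527)/0.28527 = -0.0086234.
×(1/T) gives -0.93% p.a.

-0.93%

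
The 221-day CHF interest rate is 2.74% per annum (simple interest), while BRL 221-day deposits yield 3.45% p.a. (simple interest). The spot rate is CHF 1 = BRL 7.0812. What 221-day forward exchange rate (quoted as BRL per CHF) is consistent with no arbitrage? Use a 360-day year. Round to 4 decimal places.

7.1116

T = 221/360 years.
BRL accumulates by 1 + 0.0345×221/360 = 1.0211792.
CHF growth factor: 1 + 0.0274×221/360 = 1.0168206.
CIP: F = S · (grow BRL)/(grow CHF) = 7.0812 × 1.0211792/1.0168206 = 7.111554 BRL per CHF.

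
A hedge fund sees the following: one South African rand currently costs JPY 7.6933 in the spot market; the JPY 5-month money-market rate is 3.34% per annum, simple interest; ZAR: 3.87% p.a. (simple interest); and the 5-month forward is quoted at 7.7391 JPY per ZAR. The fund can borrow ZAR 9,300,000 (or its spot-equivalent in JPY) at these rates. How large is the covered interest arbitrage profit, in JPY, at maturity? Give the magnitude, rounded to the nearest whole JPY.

T = 5/12 years.
Route A — deposit ZAR, sell forward: 9,300,000 × 1.016125 × 7.7391 = JPY 73,134,204.78.
Route B — convert at spot, deposit JPY: 9,300,000 × 7.6933 × 1.0139166667 = JPY 72,543,395.35.
The quoted forward overvalues ZAR, so borrow JPY, buy ZAR at spot, deposit the ZAR at 3.87%, and sell the proceeds forward at 7.7391.
The gap between the two covered legs is JPY 590,809.

JPY 590,809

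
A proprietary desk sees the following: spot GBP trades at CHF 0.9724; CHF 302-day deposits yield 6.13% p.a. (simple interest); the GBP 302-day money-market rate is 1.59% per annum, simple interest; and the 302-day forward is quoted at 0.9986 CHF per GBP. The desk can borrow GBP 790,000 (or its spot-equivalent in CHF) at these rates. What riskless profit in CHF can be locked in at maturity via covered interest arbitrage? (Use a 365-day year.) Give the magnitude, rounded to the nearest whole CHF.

T = 302/365 years.
Route A — deposit GBP, sell forward: 790,000 × 1.01315562 × 0.9986 = CHF 799,272.39.
Route B — convert at spot, deposit CHF: 790,000 × 0.9724 × 1.05071945 = CHF 807,158.48.
The quoted forward undervalues GBP, so borrow GBP, convert to CHF at spot, deposit the CHF at 6.13%, and buy GBP forward at 0.9986 to cover the loan.
The gap between the two covered legs is CHF 7,886.

CHF 7,886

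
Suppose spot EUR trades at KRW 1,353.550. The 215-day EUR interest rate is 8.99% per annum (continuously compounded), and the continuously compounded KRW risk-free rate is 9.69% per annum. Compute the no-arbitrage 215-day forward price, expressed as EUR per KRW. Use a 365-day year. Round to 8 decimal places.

T = 215/365 years.
KRW accumulates by e^(0.0969×215/365) = 1.0587385.
Growth of 1 EUR over T: e^(0.0899×215/365) = 1.054382.
Forward (KRW per EUR) = 1353.55 × 1.0587385 / 1.054382 = 1359.143.
Invert for EUR per KRW: 1 / 1359.143 = 0.00073576.

0.00073576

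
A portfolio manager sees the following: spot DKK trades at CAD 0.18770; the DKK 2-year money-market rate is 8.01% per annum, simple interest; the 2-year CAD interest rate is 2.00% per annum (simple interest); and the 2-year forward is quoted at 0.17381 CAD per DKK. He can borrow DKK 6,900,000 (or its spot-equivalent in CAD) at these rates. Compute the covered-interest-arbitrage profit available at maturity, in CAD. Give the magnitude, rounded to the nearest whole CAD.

CAD 44,480

T = 2 years.
Route A — deposit DKK, sell forward: 6,900,000 × 1.160200 × 0.17381 = CAD 1,391,415.10.
Route B — convert at spot, deposit CAD: 6,900,000 × 0.18770 × 1.040000 = CAD 1,346,935.20.
The quoted forward overvalues DKK, so borrow CAD, buy DKK at spot, deposit the DKK at 8.01%, and sell the proceeds forward at 0.17381.
Profit = 1,391,415.10 − 1,346,935.20 = CAD 44,480.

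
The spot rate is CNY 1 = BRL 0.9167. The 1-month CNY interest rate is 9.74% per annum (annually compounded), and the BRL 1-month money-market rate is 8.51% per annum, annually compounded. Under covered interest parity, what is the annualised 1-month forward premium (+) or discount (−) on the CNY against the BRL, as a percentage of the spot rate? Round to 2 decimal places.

T = 1/12 years.
No-arbitrage forward: 0.9167 × 1.0068292 / 1.0077754 = 0.9158393 BRL/CNY.
(F − S)/S ÷ T = (0.9158393 − 0.9167)/0.9167/(1/12) = -0.011267 → -1.13%.

-1.13%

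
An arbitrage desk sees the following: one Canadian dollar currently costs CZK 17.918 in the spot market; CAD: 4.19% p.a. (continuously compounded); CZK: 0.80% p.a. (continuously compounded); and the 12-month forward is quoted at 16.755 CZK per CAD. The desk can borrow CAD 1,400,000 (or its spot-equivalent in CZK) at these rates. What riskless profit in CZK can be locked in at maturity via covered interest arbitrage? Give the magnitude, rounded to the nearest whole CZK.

CZK 825,957

T = 1 year.
Route A — deposit CAD, sell forward: 1,400,000 × 1.0427901945 × 16.755 = CZK 24,460,729.59.
Route B — convert at spot, deposit CZK: 1,400,000 × 17.918 × 1.0080320855 = CZK 25,286,686.47.
The quoted forward undervalues CAD, so borrow CAD, convert to CZK at spot, deposit the CZK at 0.80%, and buy CAD forward at 16.755 to cover the loan.
Profit = 25,286,686.47 − 24,460,729.59 = CZK 825,957.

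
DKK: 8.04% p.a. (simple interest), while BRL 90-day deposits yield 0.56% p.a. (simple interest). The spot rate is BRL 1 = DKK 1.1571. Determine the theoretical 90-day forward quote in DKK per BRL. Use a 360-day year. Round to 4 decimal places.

1.1787

T = 90/360 years.
Growth of 1 DKK over T: 1 + 0.0804×90/360 = 1.020100.
BRL growth factor: 1 + 0.0056×90/360 = 1.001400.
CIP: F = S · (grow DKK)/(grow BRL) = 1.1571 × 1.020100/1.001400 = 1.178708 DKK per BRL.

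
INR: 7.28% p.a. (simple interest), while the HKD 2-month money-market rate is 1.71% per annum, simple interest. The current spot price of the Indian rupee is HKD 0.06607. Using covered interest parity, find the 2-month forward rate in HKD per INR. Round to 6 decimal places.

0.065464

T = 2/12 years.
Growth of 1 HKD over T: 1 + 0.0171×2/12 = 1.002850.
Growth of 1 INR over T: 1 + 0.0728×2/12 = 1.0121333.
CIP: F = S · (grow HKD)/(grow INR) = 0.06607 × 1.002850/1.0121333 = 0.06546401 HKD per INR.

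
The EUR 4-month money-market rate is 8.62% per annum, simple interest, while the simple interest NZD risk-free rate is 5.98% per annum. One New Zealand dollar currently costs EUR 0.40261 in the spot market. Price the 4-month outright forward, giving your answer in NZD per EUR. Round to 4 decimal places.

T = 4/12 years.
EUR accumulates by 1 + 0.0862×4/12 = 1.0287333.
NZD growth factor: 1 + 0.0598×4/12 = 1.0199333.
Forward (EUR per NZD) = 0.40261 × 1.0287333 / 1.0199333 = 0.4060837.
Invert for NZD per EUR: 1 / 0.4060837 = 2.4625.

2.4625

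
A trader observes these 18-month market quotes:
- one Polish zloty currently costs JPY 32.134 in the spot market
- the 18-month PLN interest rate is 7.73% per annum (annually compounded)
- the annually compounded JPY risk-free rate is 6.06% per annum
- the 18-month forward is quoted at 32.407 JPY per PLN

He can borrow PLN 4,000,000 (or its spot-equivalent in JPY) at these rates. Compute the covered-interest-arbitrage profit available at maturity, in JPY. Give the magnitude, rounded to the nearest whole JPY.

T = 18/12 years.
Route A — deposit PLN, sell forward: 4,000,000 × 1.11816267149 × 32.407 = JPY 144,945,190.78.
Route B — convert at spot, deposit JPY: 4,000,000 × 32.134 × 1.09226353277 = JPY 140,395,185.45.
The quoted forward overvalues PLN, so borrow JPY, buy PLN at spot, deposit the PLN at 7.73%, and sell the proceeds forward at 32.407.
Arbitrage profit = |144,945,190.78 − 140,395,185.45| = JPY 4,550,005.

JPY 4,550,005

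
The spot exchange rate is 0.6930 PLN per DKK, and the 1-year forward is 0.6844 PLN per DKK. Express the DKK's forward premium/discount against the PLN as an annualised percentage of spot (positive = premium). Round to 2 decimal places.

-1.24%

T = 1 year.
(F − S)/S = (0.6844 − 0.693)/0.693 = -0.0124098.
Per annum: -0.0124098 / 1 = -0.012410 = -1.24%.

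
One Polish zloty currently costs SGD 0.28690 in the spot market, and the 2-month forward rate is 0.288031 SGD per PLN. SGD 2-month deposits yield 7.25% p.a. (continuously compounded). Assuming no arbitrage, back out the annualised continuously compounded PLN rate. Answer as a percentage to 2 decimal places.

T = 2/12 years.
CIP gives F = S · g_SGD/g_PLN, so g_SGD/g_PLN = 0.288031/0.2869 = 1.0039421.
The SGD side grows by e^(0.0725×2/12) = 1.0121566.
That pins the PLN growth at 1.0081822.
r = ln(1.0081822)/(2/12) = 0.048893 → 4.89%.

4.89%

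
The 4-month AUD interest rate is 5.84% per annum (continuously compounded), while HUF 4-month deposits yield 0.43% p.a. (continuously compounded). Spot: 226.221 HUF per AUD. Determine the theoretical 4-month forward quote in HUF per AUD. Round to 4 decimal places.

222.1780

T = 4/12 years.
Growth of 1 HUF over T: e^(0.0043×4/12) = 1.001434361.
AUD accumulates by e^(0.0584×4/12) = 1.019657378.
CIP: F = S · (grow HUF)/(grow AUD) = 226.221 × 1.001434361/1.019657378 = 222.178045 HUF per AUD.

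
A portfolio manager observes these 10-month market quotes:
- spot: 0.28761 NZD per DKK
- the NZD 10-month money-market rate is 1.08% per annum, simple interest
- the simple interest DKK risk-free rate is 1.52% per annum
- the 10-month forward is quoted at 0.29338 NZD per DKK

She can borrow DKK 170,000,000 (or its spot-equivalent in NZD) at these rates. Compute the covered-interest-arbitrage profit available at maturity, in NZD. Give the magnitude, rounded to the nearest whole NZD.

NZD 1,172,602

T = 10/12 years.
Route A — deposit DKK, sell forward: 170,000,000 × 1.0126666667 × 0.29338 = NZD 50,506,344.93.
Route B — convert at spot, deposit NZD: 170,000,000 × 0.28761 × 1.009000 = NZD 49,333,743.30.
The quoted forward overvalues DKK, so borrow NZD, buy DKK at spot, deposit the DKK at 1.52%, and sell the proceeds forward at 0.29338.
The gap between the two covered legs is NZD 1,172,602.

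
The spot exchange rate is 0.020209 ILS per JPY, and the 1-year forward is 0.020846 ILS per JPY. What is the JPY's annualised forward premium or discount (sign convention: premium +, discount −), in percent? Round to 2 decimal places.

+3.15%

T = 1 year.
JPY trades forward at +3.15206% vs spot over the period.
×(1/T) gives 3.15% p.a.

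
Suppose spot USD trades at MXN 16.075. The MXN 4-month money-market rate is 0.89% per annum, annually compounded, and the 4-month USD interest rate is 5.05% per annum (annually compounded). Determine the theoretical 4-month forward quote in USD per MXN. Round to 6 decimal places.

0.063052

T = 4/12 years.
MXN growth factor: (1 + 0.0089)^(4/12) = 1.0029579.
USD accumulates by (1 + 0.0505)^(4/12) = 1.0165577.
So F = 16.075 × 1.0029579 / 1.0165577 = 15.85994 (MXN/USD).
Quoted the other way: 1/15.85994 = 0.063052 USD per MXN.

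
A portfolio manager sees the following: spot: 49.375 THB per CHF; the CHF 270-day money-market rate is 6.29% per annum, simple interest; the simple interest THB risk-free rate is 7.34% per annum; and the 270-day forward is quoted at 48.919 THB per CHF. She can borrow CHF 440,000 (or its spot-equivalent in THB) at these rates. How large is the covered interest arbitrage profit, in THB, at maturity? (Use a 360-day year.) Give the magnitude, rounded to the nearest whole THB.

T = 270/360 years.
Invest the CHF and cover forward: 440,000 × 1.047175 × 48.919 = THB 22,539,771.68.
Convert at spot and invest in THB: 440,000 × 49.375 × 1.055050 = THB 22,920,961.25.
The quoted forward undervalues CHF, so borrow CHF, convert to THB at spot, deposit the THB at 7.34%, and buy CHF forward at 48.919 to cover the loan.
Arbitrage profit = |22,539,771.68 − 22,920,961.25| = THB 381,190.

THB 381,190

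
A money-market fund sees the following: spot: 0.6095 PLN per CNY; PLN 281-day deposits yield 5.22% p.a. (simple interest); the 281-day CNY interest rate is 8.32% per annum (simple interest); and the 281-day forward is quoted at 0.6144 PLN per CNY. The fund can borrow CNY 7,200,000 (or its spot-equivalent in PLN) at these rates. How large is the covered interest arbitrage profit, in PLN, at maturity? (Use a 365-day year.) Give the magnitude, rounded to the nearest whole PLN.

T = 281/365 years.
Keep in CNY, deliver into the forward: 7,200,000·1.064052603·0.6144 = PLN 4,707,028.22.
Swap to PLN now, deposit: 7,200,000·0.6095·1.040186849 = PLN 4,564,755.97.
The quoted forward overvalues CNY, so borrow PLN, buy CNY at spot, deposit the CNY at 8.32%, and sell the proceeds forward at 0.6144.
The gap between the two covered legs is PLN 142,272.

PLN 142,272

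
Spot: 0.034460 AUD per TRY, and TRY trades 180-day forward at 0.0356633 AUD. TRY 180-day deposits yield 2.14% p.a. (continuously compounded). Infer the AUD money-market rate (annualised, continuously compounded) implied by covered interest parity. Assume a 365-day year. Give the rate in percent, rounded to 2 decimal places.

T = 180/365 years.
By CIP, F/S equals the AUD-to-TRY growth ratio: 0.0356633/0.03446 = 1.0349187.
The TRY side grows by e^(0.0214×180/365) = 1.0106093.
So the AUD growth factor = 1.0458985.
Take logs: ln 1.0458985 / (180/365) = 0.090999, so 9.10%.

9.10%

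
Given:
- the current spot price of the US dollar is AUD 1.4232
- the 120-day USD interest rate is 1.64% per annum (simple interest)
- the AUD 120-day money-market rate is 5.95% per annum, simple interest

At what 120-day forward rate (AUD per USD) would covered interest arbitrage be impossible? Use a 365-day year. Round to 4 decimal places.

1.4433

T = 120/365 years.
AUD growth factor: 1 + 0.0595×120/365 = 1.0195616.
USD accumulates by 1 + 0.0164×120/365 = 1.0053918.
So F = 1.4232 × 1.0195616 / 1.0053918 = 1.443258 (AUD/USD).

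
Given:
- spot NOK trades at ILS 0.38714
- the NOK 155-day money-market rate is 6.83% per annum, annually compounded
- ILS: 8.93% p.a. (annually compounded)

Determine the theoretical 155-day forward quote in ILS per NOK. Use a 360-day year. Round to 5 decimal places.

T = 155/360 years.
Growth of 1 ILS over T: (1 + 0.0893)^(155/360) = 1.0375142.
Growth of 1 NOK over T: (1 + 0.0683)^(155/360) = 1.0288547.
CIP: F = S · (grow ILS)/(grow NOK) = 0.38714 × 1.0375142/1.0288547 = 0.3903984 ILS per NOK.

0.39040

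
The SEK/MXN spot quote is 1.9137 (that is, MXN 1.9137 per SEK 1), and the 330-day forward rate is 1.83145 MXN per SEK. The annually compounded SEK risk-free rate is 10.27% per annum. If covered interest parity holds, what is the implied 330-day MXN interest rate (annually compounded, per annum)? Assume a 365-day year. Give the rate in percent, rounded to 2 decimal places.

T = 330/365 years.
CIP gives F = S · g_MXN/g_SEK, so g_MXN/g_SEK = 1.83145/1.9137 = 0.9570204.
The SEK side grows by (1 + 0.1027)^(330/365) = 1.0924111.
So the MXN growth factor = 1.0454597.
Annualise: 1.0454597^(365/330) − 1 = 0.050401 = 5.04%.

5.04%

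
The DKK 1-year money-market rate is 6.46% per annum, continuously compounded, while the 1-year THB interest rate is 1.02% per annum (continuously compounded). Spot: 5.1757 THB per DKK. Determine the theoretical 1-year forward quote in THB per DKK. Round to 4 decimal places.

4.9017

T = 1 year.
Growth of 1 THB over T: e^(0.0102×1) = 1.0102522.
DKK growth factor: e^(0.0646×1) = 1.0667322.
CIP: F = S · (grow THB)/(grow DKK) = 5.1757 × 1.0102522/1.0667322 = 4.901664 THB per DKK.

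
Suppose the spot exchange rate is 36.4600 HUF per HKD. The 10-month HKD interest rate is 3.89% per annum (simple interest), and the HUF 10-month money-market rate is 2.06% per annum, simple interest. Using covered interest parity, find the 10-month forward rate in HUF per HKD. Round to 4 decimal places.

35.9214

T = 10/12 years.
HUF accumulates by 1 + 0.0206×10/12 = 1.01716667.
HKD accumulates by 1 + 0.0389×10/12 = 1.03241667.
CIP: F = S · (grow HUF)/(grow HKD) = 36.46 × 1.01716667/1.03241667 = 35.921443 HUF per HKD.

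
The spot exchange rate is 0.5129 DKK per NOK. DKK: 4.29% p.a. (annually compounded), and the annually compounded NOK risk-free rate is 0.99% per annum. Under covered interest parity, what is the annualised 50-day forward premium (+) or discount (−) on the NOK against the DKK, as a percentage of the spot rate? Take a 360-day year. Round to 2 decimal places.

T = 50/360 years.
F = S · g_DKK/g_NOK = 0.5129 × 1.0058511/1.0013692 = 0.5151956.
(F − S)/S ÷ T = (0.5151956 − 0.5129)/0.5129/(50/360) = 0.032225 → 3.22%.

+3.22%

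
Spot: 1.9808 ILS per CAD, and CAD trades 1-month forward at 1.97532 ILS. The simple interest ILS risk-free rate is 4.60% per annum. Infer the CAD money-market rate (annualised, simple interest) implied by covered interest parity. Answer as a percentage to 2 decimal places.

7.94%

T = 1/12 years.
F/S = 1.97532/1.9808 = 0.9972334 = (growth of ILS) / (growth of CAD).
ILS growth factor: 1 + 0.0460×1/12 = 1.0038333.
That pins the CAD growth at 1.0066182.
(1.0066182 − 1)/T = 0.079418, i.e. 7.94%.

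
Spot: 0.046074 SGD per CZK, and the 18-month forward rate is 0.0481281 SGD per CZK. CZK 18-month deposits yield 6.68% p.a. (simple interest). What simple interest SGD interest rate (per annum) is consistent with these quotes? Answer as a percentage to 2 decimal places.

9.95%

T = 18/12 years.
CIP gives F = S · g_SGD/g_CZK, so g_SGD/g_CZK = 0.0481281/0.046074 = 1.0445826.
The CZK side grows by 1 + 0.0668×18/12 = 1.100200.
That pins the SGD growth at 1.1492498.
(1.1492498 − 1)/T = 0.099500, i.e. 9.95%.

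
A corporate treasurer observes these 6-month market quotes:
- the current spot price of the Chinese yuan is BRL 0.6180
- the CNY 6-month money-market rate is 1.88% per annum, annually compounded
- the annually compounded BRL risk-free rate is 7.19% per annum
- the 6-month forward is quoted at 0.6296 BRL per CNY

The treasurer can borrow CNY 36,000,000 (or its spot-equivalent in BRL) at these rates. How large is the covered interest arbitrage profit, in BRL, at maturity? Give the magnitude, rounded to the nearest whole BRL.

BRL 156,269

T = 6/12 years.
Keep in CNY, deliver into the forward: 36,000,000·1.0093562305·0.6296 = BRL 22,877,664.58.
Swap to BRL now, deposit: 36,000,000·0.6180·1.0353260356 = BRL 23,033,933.64.
The quoted forward undervalues CNY, so borrow CNY, convert to BRL at spot, deposit the BRL at 7.19%, and buy CNY forward at 0.6296 to cover the loan.
Profit = 23,033,933.64 − 22,877,664.58 = BRL 156,269.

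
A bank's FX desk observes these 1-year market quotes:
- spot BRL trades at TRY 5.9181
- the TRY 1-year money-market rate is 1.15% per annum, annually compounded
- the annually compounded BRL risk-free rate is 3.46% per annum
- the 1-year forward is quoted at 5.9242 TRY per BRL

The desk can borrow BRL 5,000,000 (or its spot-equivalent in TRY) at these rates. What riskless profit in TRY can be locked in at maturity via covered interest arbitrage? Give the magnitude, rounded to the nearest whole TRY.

TRY 715,096

T = 1 year.
Keep in BRL, deliver into the forward: 5,000,000·1.034600·5.9242 = TRY 30,645,886.60.
Swap to TRY now, deposit: 5,000,000·5.9181·1.011500 = TRY 29,930,790.75.
The quoted forward overvalues BRL, so borrow TRY, buy BRL at spot, deposit the BRL at 3.46%, and sell the proceeds forward at 5.9242.
The gap between the two covered legs is TRY 715,096.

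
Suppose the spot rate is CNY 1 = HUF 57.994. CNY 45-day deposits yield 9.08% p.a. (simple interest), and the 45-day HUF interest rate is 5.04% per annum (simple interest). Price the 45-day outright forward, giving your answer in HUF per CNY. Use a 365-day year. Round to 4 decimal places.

57.7083

T = 45/365 years.
HUF growth factor: 1 + 0.0504×45/365 = 1.0062137.
Growth of 1 CNY over T: 1 + 0.0908×45/365 = 1.01119452.
Forward (HUF per CNY) = 57.994 × 1.0062137 / 1.01119452 = 57.708340.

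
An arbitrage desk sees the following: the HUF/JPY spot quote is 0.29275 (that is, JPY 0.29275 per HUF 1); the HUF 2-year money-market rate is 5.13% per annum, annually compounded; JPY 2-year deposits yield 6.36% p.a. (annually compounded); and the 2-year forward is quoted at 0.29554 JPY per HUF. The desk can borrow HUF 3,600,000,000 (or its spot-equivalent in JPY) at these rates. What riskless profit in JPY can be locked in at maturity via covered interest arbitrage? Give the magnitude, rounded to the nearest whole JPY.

JPY 16,314,438

T = 2 years.
Keep in HUF, deliver into the forward: 3,600,000,000·1.10523169·0.29554 = JPY 1,175,904,625.19.
Swap to JPY now, deposit: 3,600,000,000·0.29275·1.13124496 = JPY 1,192,219,063.34.
The quoted forward undervalues HUF, so borrow HUF, convert to JPY at spot, deposit the JPY at 6.36%, and buy HUF forward at 0.29554 to cover the loan.
Arbitrage profit = |1,175,904,625.19 − 1,192,219,063.34| = JPY 16,314,438.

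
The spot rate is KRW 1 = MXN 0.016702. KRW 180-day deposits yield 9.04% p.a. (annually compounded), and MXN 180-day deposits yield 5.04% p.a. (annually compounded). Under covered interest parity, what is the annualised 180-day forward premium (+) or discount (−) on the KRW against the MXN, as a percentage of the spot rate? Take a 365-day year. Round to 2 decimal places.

T = 180/365 years.
F = S · g_MXN/g_KRW = 0.016702 × 1.0245451/1.0436034 = 0.016396988.
Annualised premium = (F − S)/S × (1/T) = (0.016396988 − 0.016702)/0.016702 ÷ (180/365) = -3.70%.

-3.70%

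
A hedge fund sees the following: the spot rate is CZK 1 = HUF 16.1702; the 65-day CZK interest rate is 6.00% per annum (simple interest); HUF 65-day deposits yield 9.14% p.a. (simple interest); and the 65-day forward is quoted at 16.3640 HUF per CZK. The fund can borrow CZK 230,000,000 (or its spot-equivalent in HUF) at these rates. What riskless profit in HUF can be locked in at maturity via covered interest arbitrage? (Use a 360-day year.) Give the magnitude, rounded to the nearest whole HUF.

T = 65/360 years.
Route A — deposit CZK, sell forward: 230,000,000 × 1.010833333333 × 16.3640 = HUF 3,804,493,633.33.
Route B — convert at spot, deposit HUF: 230,000,000 × 16.1702 × 1.016502777778 = HUF 3,780,522,239.96.
The quoted forward overvalues CZK, so borrow HUF, buy CZK at spot, deposit the CZK at 6.00%, and sell the proceeds forward at 16.3640.
The gap between the two covered legs is HUF 23,971,393.

HUF 23,971,393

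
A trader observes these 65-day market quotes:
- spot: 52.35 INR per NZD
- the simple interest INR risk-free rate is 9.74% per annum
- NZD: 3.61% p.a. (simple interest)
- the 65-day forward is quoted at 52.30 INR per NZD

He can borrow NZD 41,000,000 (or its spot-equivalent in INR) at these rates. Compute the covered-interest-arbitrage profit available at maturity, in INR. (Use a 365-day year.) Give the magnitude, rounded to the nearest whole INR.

INR 25,493,676

T = 65/365 years.
Invest the NZD and cover forward: 41,000,000 × 1.006428767123 × 52.30 = INR 2,158,085,205.34.
Convert at spot and invest in INR: 41,000,000 × 52.35 × 1.017345205479 = INR 2,183,578,881.78.
The quoted forward undervalues NZD, so borrow NZD, convert to INR at spot, deposit the INR at 9.74%, and buy NZD forward at 52.30 to cover the loan.
The gap between the two covered legs is INR 25,493,676.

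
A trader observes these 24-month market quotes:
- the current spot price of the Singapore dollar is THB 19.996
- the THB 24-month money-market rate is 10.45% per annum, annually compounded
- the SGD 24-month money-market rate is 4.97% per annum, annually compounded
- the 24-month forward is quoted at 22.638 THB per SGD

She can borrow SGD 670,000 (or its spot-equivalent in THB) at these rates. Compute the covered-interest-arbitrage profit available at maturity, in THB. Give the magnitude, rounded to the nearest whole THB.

T = 2 years.
Invest the SGD and cover forward: 670,000 × 1.10187009 × 22.638 = THB 16,712,570.52.
Convert at spot and invest in THB: 670,000 × 19.996 × 1.21992025 = THB 16,343,661.96.
The quoted forward overvalues SGD, so borrow THB, buy SGD at spot, deposit the SGD at 4.97%, and sell the proceeds forward at 22.638.
The gap between the two covered legs is THB 368,909.

THB 368,909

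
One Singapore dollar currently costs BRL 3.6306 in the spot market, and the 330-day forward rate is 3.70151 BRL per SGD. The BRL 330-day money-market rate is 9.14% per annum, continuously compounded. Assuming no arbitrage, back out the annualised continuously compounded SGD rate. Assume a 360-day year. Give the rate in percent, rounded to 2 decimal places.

7.03%

T = 330/360 years.
F/S = 3.70151/3.6306 = 1.0195312 = (growth of BRL) / (growth of SGD).
BRL growth factor: e^(0.0914×330/360) = 1.0873933.
That pins the SGD growth at 1.0665621.
Take logs: ln 1.0665621 / (330/360) = 0.070299, so 7.03%.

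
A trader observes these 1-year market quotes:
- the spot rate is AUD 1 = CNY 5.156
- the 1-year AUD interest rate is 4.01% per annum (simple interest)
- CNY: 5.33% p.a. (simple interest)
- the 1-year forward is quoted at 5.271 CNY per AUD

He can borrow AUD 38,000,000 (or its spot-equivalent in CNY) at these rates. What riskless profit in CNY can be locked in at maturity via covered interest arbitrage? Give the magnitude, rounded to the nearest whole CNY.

T = 1 year.
Invest the AUD and cover forward: 38,000,000 × 1.040100 × 5.271 = CNY 208,329,949.80.
Convert at spot and invest in CNY: 38,000,000 × 5.156 × 1.053300 = CNY 206,370,962.40.
The quoted forward overvalues AUD, so borrow CNY, buy AUD at spot, deposit the AUD at 4.01%, and sell the proceeds forward at 5.271.
Profit = 208,329,949.80 − 206,370,962.40 = CNY 1,958,987.

CNY 1,958,987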